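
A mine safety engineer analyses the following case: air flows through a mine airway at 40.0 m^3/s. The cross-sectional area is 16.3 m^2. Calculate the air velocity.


2.454 m/s

Velocity = flow rate / cross-sectional area
= 40.0 / 16.3
= 2.454 m/s


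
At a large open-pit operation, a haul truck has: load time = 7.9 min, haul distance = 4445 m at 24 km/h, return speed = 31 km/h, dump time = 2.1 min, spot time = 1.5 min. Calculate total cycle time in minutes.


Convert haul speed to m/min: 24 * 1000/60 = 400 m/min
Haul time = 4445 / 400 = 11.1125 min
Convert return speed to m/min: 31 * 1000/60 = 516.6666667 m/min
Return time = 4445 / 516.6666667 = 8.603225806 min
Total cycle time:
= 7.9 + 11.1125 + 2.1 + 8.603225806 + 1.5
= 31.2157 min

31.2157 min


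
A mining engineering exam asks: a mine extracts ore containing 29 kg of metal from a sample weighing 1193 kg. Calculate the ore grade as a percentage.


Ore grade = (metal mass / ore mass) * 100
= (29 / 1193) * 100
= 0.02430846605 * 100
= 2.4308%

2.4308%


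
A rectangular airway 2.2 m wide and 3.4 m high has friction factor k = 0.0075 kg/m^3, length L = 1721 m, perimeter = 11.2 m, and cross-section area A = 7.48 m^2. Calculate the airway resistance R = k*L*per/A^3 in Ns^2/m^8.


Compute the numerator:
k * L * per = 0.0075 * 1721 * 11.2
= 144.564
Compute the denominator:
A^3 = 7.48^3 = 418.508992
Resistance:
R = 144.564 / 418.508992
= 0.3454 Ns^2/m^8

0.3454 Ns^2/m^8


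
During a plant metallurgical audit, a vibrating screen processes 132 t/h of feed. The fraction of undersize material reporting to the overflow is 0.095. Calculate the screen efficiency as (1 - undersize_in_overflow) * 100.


90.5%

Screen efficiency = (1 - fraction of undersize in overflow) * 100
= (1 - 0.095) * 100
= 0.905 * 100
= 90.5%


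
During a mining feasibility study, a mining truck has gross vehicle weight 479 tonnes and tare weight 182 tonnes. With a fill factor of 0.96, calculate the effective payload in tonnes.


Maximum payload = gross - tare
= 479 - 182 = 297 tonnes
Effective payload = max payload * fill factor
= 297 * 0.96
= 285.12 tonnes

285.12 tonnes


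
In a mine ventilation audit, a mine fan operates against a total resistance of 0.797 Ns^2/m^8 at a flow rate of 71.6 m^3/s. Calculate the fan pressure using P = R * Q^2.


Compute Q^2:
Q^2 = 71.6^2 = 5126.56
Compute pressure:
P = R * Q^2 = 0.797 * 5126.56
= 4085.8683 Pa

4085.8683 Pa


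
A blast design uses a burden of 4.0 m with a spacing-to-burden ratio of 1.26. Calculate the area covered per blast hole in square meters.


20.16 m^2

First, find the spacing:
Spacing = burden * ratio = 4.0 * 1.26
= 5.04 m
Then, calculate the area:
Area = burden * spacing = 4.0 * 5.04
= 20.16 m^2


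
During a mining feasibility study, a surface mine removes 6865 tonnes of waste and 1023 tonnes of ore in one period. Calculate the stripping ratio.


Stripping ratio = waste tonnage / ore tonnage
= 6865 / 1023
= 6.7107

6.7107


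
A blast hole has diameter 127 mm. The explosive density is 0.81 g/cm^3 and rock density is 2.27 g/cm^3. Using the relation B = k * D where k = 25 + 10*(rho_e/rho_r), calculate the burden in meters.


3.6282 m

First, compute k:
rho_e / rho_r = 0.81 / 2.27 = 0.3568281938
k = 25 + 10 * 0.3568281938 = 28.56828194
Then, compute burden:
B = k * D / 1000 = 28.56828194 * 127 / 1000
= 3628.171806 / 1000
= 3.6282 m


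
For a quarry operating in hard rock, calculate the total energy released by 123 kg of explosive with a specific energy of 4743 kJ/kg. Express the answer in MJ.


Energy = mass * specific_energy / 1000
= 123 * 4743 / 1000
= 583389 / 1000
= 583.389 MJ

583.389 MJ


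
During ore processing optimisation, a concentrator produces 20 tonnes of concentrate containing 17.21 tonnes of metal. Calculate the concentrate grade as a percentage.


86.05%

Grade = (metal in concentrate / concentrate mass) * 100
= (17.21 / 20) * 100
= 0.8605 * 100
= 86.05%


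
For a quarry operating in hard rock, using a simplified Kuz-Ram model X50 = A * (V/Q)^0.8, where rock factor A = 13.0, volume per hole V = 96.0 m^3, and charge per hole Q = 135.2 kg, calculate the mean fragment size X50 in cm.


Compute V/Q:
V/Q = 96.0 / 135.2 = 0.7100591716
Raise to the power 0.8:
(V/Q)^0.8 = 0.7100591716^0.8 = 0.760388663
Multiply by A:
X50 = 13.0 * 0.760388663
= 9.8851 cm

9.8851 cm


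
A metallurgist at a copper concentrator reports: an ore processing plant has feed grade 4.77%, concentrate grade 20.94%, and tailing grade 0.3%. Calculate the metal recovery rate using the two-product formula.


95.0728%

Using the two-product formula:
R = 100 * c * (f - t) / (f * (c - t))
Numerator = 100 * 20.94 * (4.77 - 0.3)
= 100 * 20.94 * 4.47
= 9360.18
Denominator = 4.77 * (20.94 - 0.3)
= 4.77 * 20.64
= 98.4528
R = 9360.18 / 98.4528
= 95.0728%


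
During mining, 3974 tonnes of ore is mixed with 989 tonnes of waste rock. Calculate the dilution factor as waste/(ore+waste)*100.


Total material = ore + waste
= 3974 + 989 = 4963 tonnes
Dilution = waste / total * 100
= 989 / 4963 * 100
= 0.1992746323 * 100
= 19.9275%

19.9275%


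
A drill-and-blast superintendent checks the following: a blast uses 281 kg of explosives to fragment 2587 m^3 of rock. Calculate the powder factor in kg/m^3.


Powder factor = explosive mass / rock volume
= 281 / 2587
= 0.1086 kg/m^3

0.1086 kg/m^3


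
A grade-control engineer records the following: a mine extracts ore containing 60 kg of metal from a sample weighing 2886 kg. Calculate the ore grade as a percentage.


2.079%

Ore grade = (metal mass / ore mass) * 100
= (60 / 2886) * 100
= 0.02079002079 * 100
= 2.079%


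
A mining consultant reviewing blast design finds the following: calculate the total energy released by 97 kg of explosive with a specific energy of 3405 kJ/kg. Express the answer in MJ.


330.285 MJ

Energy = mass * specific_energy / 1000
= 97 * 3405 / 1000
= 330285 / 1000
= 330.285 MJ


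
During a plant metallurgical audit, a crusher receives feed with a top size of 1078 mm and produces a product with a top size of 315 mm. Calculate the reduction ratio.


Reduction ratio = feed size / product size
= 1078 / 315
= 3.4222

3.4222


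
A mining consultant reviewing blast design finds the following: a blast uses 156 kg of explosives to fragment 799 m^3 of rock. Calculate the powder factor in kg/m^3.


Powder factor = explosive mass / rock volume
= 156 / 799
= 0.1952 kg/m^3

0.1952 kg/m^3


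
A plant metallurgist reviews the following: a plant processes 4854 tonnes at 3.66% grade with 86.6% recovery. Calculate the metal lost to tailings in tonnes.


Total metal in feed:
= 4854 * 3.66 / 100 = 177.6564 tonnes
Metal recovered:
= 177.6564 * 86.6 / 100 = 153.8504424 tonnes
Metal lost to tailings:
= 177.6564 - 153.8504424
= 23.806 tonnes

23.806 tonnes


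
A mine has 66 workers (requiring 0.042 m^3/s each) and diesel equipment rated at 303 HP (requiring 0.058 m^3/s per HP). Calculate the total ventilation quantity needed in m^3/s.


Airflow for workers:
Q_people = 66 * 0.042 = 2.772 m^3/s
Airflow for diesel equipment:
Q_diesel = 303 * 0.058 = 17.574 m^3/s
Total ventilation:
Q_total = 2.772 + 17.574
= 20.346 m^3/s

20.346 m^3/s


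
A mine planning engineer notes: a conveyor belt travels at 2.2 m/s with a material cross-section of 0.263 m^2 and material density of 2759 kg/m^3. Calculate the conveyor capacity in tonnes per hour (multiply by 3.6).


5746.8866 t/h

Volumetric flow = speed * area
= 2.2 * 0.263 = 0.5786 m^3/s
Mass flow = volumetric * density
= 0.5786 * 2759 = 1596.3574 kg/s
Convert to t/h: multiply by 3.6
Capacity = 1596.3574 * 3.6
= 5746.8866 t/h


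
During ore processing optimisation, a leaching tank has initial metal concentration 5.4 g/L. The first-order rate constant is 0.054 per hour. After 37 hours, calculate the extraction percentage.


Compute the exponent:
-k * t = -0.054 * 37 = -1.998
Remaining concentration:
C = 5.4 * exp(-1.998)
= 5.4 * 0.1356062247
= 0.7322736131 g/L
Extracted = 5.4 - 0.7322736131 = 4.667726387 g/L
Extraction % = 4.667726387 / 5.4 * 100
= 86.4394%

86.4394%


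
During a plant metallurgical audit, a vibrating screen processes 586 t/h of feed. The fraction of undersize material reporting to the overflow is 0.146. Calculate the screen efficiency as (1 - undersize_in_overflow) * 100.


85.4%

Screen efficiency = (1 - fraction of undersize in overflow) * 100
= (1 - 0.146) * 100
= 0.854 * 100
= 85.4%


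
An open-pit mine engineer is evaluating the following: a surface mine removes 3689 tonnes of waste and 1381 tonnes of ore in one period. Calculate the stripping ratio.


2.6713

Stripping ratio = waste tonnage / ore tonnage
= 3689 / 1381
= 2.6713


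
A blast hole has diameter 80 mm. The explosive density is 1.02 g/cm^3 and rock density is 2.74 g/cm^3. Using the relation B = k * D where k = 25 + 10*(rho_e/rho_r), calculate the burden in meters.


First, compute k:
rho_e / rho_r = 1.02 / 2.74 = 0.3722627737
k = 25 + 10 * 0.3722627737 = 28.72262774
Then, compute burden:
B = k * D / 1000 = 28.72262774 * 80 / 1000
= 2297.810219 / 1000
= 2.2978 m

2.2978 m


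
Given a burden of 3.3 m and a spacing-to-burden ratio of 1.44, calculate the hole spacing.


Spacing = burden * ratio
= 3.3 * 1.44
= 4.752 m

4.752 m


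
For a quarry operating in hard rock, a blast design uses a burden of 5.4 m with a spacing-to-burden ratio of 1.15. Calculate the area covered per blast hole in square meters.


First, find the spacing:
Spacing = burden * ratio = 5.4 * 1.15
= 6.21 m
Then, calculate the area:
Area = burden * spacing = 5.4 * 6.21
= 33.534 m^2

33.534 m^2


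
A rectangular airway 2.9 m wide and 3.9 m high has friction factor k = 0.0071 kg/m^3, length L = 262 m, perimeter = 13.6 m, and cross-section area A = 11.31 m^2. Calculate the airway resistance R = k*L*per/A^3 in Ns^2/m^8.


0.0175 Ns^2/m^8

Compute the numerator:
k * L * per = 0.0071 * 262 * 13.6
= 25.29872
Compute the denominator:
A^3 = 11.31^3 = 1446.731091
Resistance:
R = 25.29872 / 1446.731091
= 0.0175 Ns^2/m^8


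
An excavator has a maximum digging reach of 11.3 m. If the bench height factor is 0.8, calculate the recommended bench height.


9.04 m

Bench height = reach * factor
= 11.3 * 0.8
= 9.04 m


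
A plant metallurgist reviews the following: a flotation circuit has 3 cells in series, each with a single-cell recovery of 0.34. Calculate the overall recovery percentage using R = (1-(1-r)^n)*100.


Complement of single-cell recovery:
1 - r = 1 - 0.34 = 0.66
Raise to power n:
(1 - r)^3 = 0.66^3 = 0.287496
Overall recovery:
R = (1 - 0.287496) * 100
= 71.2504%

71.2504%


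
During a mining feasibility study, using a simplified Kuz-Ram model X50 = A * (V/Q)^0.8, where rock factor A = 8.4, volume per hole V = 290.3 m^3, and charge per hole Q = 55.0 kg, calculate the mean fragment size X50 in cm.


Compute V/Q:
V/Q = 290.3 / 55.0 = 5.278181818
Raise to the power 0.8:
(V/Q)^0.8 = 5.278181818^0.8 = 3.784316724
Multiply by A:
X50 = 8.4 * 3.784316724
= 31.7883 cm

31.7883 cm


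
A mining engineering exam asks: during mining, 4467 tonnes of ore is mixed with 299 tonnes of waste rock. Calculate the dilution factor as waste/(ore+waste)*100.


Total material = ore + waste
= 4467 + 299 = 4766 tonnes
Dilution = waste / total * 100
= 299 / 4766 * 100
= 0.062736047 * 100
= 6.2736%

6.2736%


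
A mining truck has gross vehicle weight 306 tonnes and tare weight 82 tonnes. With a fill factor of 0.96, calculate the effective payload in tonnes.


215.04 tonnes

Maximum payload = gross - tare
= 306 - 82 = 224 tonnes
Effective payload = max payload * fill factor
= 224 * 0.96
= 215.04 tonnes


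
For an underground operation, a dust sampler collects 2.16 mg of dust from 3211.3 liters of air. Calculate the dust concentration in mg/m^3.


0.6726 mg/m^3

Convert liters to m^3: 1 m^3 = 1000 L
Concentration = mass / volume * 1000
= 2.16 / 3211.3 * 1000
= 0.0006726247937 * 1000
= 0.6726 mg/m^3


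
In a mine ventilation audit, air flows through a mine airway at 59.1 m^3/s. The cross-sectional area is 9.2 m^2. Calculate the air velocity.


6.4239 m/s

Velocity = flow rate / cross-sectional area
= 59.1 / 9.2
= 6.4239 m/s


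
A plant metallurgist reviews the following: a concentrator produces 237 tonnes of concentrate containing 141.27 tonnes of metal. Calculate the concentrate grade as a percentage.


Grade = (metal in concentrate / concentrate mass) * 100
= (141.27 / 237) * 100
= 0.5960759494 * 100
= 59.6076%

59.6076%


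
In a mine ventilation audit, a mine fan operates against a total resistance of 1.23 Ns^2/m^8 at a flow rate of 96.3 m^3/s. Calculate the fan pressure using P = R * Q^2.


Compute Q^2:
Q^2 = 96.3^2 = 9273.69
Compute pressure:
P = R * Q^2 = 1.23 * 9273.69
= 11406.6387 Pa

11406.6387 Pa


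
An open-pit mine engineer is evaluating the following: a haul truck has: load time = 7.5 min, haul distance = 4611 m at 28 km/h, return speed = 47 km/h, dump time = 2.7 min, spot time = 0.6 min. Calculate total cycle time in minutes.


Convert haul speed to m/min: 28 * 1000/60 = 466.6666667 m/min
Haul time = 4611 / 466.6666667 = 9.880714286 min
Convert return speed to m/min: 47 * 1000/60 = 783.3333333 m/min
Return time = 4611 / 783.3333333 = 5.886382979 min
Total cycle time:
= 7.5 + 9.880714286 + 2.7 + 5.886382979 + 0.6
= 26.5671 min

26.5671 min


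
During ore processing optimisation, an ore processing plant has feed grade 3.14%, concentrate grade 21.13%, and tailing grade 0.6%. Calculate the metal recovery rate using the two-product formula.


83.2558%

Using the two-product formula:
R = 100 * c * (f - t) / (f * (c - t))
Numerator = 100 * 21.13 * (3.14 - 0.6)
= 100 * 21.13 * 2.54
= 5367.02
Denominator = 3.14 * (21.13 - 0.6)
= 3.14 * 20.53
= 64.4642
R = 5367.02 / 64.4642
= 83.2558%


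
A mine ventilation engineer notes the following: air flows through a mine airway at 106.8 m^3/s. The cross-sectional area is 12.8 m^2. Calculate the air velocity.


8.3438 m/s

Velocity = flow rate / cross-sectional area
= 106.8 / 12.8
= 8.3438 m/s


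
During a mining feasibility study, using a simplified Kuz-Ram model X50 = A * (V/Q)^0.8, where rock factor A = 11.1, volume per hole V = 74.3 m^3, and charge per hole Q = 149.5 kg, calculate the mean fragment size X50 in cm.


6.3446 cm

Compute V/Q:
V/Q = 74.3 / 149.5 = 0.4969899666
Raise to the power 0.8:
(V/Q)^0.8 = 0.4969899666^0.8 = 0.5715814119
Multiply by A:
X50 = 11.1 * 0.5715814119
= 6.3446 cm


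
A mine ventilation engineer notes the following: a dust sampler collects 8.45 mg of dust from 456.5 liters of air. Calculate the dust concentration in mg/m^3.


Convert liters to m^3: 1 m^3 = 1000 L
Concentration = mass / volume * 1000
= 8.45 / 456.5 * 1000
= 0.01851040526 * 1000
= 18.5104 mg/m^3

18.5104 mg/m^3


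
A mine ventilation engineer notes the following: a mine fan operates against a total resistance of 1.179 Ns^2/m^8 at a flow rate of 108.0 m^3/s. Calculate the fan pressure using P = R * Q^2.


Compute Q^2:
Q^2 = 108.0^2 = 11664.0
Compute pressure:
P = R * Q^2 = 1.179 * 11664.0
= 13751.856 Pa

13751.856 Pa


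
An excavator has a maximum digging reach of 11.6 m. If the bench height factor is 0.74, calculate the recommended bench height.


8.584 m

Bench height = reach * factor
= 11.6 * 0.74
= 8.584 m


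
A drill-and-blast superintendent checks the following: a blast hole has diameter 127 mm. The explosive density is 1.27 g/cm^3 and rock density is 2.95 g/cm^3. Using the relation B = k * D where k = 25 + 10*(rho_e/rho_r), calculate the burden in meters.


3.7217 m

First, compute k:
rho_e / rho_r = 1.27 / 2.95 = 0.4305084746
k = 25 + 10 * 0.4305084746 = 29.30508475
Then, compute burden:
B = k * D / 1000 = 29.30508475 * 127 / 1000
= 3721.745763 / 1000
= 3.7217 m


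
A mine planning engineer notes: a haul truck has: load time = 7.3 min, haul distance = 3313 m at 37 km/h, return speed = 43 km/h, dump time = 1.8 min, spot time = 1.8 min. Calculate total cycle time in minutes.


20.8952 min

Convert haul speed to m/min: 37 * 1000/60 = 616.6666667 m/min
Haul time = 3313 / 616.6666667 = 5.372432432 min
Convert return speed to m/min: 43 * 1000/60 = 716.6666667 m/min
Return time = 3313 / 716.6666667 = 4.622790698 min
Total cycle time:
= 7.3 + 5.372432432 + 1.8 + 4.622790698 + 1.8
= 20.8952 min


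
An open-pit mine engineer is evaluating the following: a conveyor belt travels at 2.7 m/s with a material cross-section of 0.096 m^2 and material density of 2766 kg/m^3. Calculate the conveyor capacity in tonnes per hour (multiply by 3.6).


2581.0099 t/h

Volumetric flow = speed * area
= 2.7 * 0.096 = 0.2592 m^3/s
Mass flow = volumetric * density
= 0.2592 * 2766 = 716.9472 kg/s
Convert to t/h: multiply by 3.6
Capacity = 716.9472 * 3.6
= 2581.0099 t/h


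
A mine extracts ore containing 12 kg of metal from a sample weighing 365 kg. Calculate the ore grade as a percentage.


Ore grade = (metal mass / ore mass) * 100
= (12 / 365) * 100
= 0.03287671233 * 100
= 3.2877%

3.2877%


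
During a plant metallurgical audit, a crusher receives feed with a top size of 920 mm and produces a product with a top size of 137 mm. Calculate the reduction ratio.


Reduction ratio = feed size / product size
= 920 / 137
= 6.7153

6.7153


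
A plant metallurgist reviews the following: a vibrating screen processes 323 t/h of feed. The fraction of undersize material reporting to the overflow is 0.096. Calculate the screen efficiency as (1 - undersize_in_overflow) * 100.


Screen efficiency = (1 - fraction of undersize in overflow) * 100
= (1 - 0.096) * 100
= 0.904 * 100
= 90.4%

90.4%


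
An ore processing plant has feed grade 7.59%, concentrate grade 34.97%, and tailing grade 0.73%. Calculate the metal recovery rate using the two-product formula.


Using the two-product formula:
R = 100 * c * (f - t) / (f * (c - t))
Numerator = 100 * 34.97 * (7.59 - 0.73)
= 100 * 34.97 * 6.86
= 23989.42
Denominator = 7.59 * (34.97 - 0.73)
= 7.59 * 34.24
= 259.8816
R = 23989.42 / 259.8816
= 92.309%

92.309%


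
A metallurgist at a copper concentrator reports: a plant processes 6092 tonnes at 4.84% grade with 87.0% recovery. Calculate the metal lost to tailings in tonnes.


38.3309 tonnes

Total metal in feed:
= 6092 * 4.84 / 100 = 294.8528 tonnes
Metal recovered:
= 294.8528 * 87.0 / 100 = 256.521936 tonnes
Metal lost to tailings:
= 294.8528 - 256.521936
= 38.3309 tonnes


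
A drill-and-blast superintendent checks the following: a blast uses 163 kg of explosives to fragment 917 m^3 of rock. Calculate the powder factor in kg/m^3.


0.1778 kg/m^3

Powder factor = explosive mass / rock volume
= 163 / 917
= 0.1778 kg/m^3


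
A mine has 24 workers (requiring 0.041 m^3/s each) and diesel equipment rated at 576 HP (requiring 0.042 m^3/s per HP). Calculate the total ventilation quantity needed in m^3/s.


Airflow for workers:
Q_people = 24 * 0.041 = 0.984 m^3/s
Airflow for diesel equipment:
Q_diesel = 576 * 0.042 = 24.192 m^3/s
Total ventilation:
Q_total = 0.984 + 24.192
= 25.176 m^3/s

25.176 m^3/s


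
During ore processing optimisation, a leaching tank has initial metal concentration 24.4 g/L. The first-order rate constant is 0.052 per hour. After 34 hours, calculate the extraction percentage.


Compute the exponent:
-k * t = -0.052 * 34 = -1.768
Remaining concentration:
C = 24.4 * exp(-1.768)
= 24.4 * 0.1706739957
= 4.164445495 g/L
Extracted = 24.4 - 4.164445495 = 20.23555451 g/L
Extraction % = 20.23555451 / 24.4 * 100
= 82.9326%

82.9326%


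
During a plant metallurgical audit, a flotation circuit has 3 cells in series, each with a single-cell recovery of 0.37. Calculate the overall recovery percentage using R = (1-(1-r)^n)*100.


74.9953%

Complement of single-cell recovery:
1 - r = 1 - 0.37 = 0.63
Raise to power n:
(1 - r)^3 = 0.63^3 = 0.250047
Overall recovery:
R = (1 - 0.250047) * 100
= 74.9953%


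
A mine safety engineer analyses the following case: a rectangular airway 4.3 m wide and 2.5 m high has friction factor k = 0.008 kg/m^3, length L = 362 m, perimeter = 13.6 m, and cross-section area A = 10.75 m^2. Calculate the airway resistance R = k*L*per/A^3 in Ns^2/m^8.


Compute the numerator:
k * L * per = 0.008 * 362 * 13.6
= 39.3856
Compute the denominator:
A^3 = 10.75^3 = 1242.296875
Resistance:
R = 39.3856 / 1242.296875
= 0.0317 Ns^2/m^8

0.0317 Ns^2/m^8


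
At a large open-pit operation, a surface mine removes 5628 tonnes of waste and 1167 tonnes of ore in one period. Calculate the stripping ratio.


4.8226

Stripping ratio = waste tonnage / ore tonnage
= 5628 / 1167
= 4.8226


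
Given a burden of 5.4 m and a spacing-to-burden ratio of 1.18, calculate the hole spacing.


6.372 m

Spacing = burden * ratio
= 5.4 * 1.18
= 6.372 m


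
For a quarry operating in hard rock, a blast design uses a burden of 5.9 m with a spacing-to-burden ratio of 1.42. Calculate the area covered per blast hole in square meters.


49.4302 m^2

First, find the spacing:
Spacing = burden * ratio = 5.9 * 1.42
= 8.378 m
Then, calculate the area:
Area = burden * spacing = 5.9 * 8.378
= 49.4302 m^2


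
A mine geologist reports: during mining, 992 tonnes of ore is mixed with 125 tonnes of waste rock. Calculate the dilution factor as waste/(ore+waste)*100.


11.1907%

Total material = ore + waste
= 992 + 125 = 1117 tonnes
Dilution = waste / total * 100
= 125 / 1117 * 100
= 0.1119068935 * 100
= 11.1907%


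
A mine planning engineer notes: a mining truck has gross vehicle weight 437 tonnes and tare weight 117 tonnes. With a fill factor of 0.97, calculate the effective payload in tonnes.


Maximum payload = gross - tare
= 437 - 117 = 320 tonnes
Effective payload = max payload * fill factor
= 320 * 0.97
= 310.4 tonnes

310.4 tonnes


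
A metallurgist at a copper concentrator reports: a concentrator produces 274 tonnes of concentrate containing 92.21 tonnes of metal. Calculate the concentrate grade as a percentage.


Grade = (metal in concentrate / concentrate mass) * 100
= (92.21 / 274) * 100
= 0.3365328467 * 100
= 33.6533%

33.6533%


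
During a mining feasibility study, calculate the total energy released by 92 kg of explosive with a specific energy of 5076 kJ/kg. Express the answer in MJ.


Energy = mass * specific_energy / 1000
= 92 * 5076 / 1000
= 466992 / 1000
= 466.992 MJ

466.992 MJ


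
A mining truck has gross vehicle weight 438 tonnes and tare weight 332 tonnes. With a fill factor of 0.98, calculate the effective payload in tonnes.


Maximum payload = gross - tare
= 438 - 332 = 106 tonnes
Effective payload = max payload * fill factor
= 106 * 0.98
= 103.88 tonnes

103.88 tonnes


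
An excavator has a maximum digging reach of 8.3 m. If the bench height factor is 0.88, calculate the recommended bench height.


7.304 m

Bench height = reach * factor
= 8.3 * 0.88
= 7.304 m


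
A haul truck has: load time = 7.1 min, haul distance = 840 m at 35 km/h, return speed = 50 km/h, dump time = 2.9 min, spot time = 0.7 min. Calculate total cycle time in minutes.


Convert haul speed to m/min: 35 * 1000/60 = 583.3333333 m/min
Haul time = 840 / 583.3333333 = 1.44 min
Convert return speed to m/min: 50 * 1000/60 = 833.3333333 m/min
Return time = 840 / 833.3333333 = 1.008 min
Total cycle time:
= 7.1 + 1.44 + 2.9 + 1.008 + 0.7
= 13.148 min

13.148 min


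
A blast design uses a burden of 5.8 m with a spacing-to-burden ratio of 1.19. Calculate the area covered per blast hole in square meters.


First, find the spacing:
Spacing = burden * ratio = 5.8 * 1.19
= 6.902 m
Then, calculate the area:
Area = burden * spacing = 5.8 * 6.902
= 40.0316 m^2

40.0316 m^2


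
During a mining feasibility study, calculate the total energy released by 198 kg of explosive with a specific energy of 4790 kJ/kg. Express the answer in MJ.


948.42 MJ

Energy = mass * specific_energy / 1000
= 198 * 4790 / 1000
= 948420 / 1000
= 948.42 MJ


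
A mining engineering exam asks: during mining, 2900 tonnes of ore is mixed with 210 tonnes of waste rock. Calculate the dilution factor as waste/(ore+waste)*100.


6.7524%

Total material = ore + waste
= 2900 + 210 = 3110 tonnes
Dilution = waste / total * 100
= 210 / 3110 * 100
= 0.06752411576 * 100
= 6.7524%


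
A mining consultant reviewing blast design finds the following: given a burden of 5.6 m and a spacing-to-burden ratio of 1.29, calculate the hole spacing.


Spacing = burden * ratio
= 5.6 * 1.29
= 7.224 m

7.224 m


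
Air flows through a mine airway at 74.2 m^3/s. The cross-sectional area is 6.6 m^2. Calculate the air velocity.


11.2424 m/s

Velocity = flow rate / cross-sectional area
= 74.2 / 6.6
= 11.2424 m/s


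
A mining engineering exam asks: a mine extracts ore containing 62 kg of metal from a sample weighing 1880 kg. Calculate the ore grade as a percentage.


3.2979%

Ore grade = (metal mass / ore mass) * 100
= (62 / 1880) * 100
= 0.0329787234 * 100
= 3.2979%


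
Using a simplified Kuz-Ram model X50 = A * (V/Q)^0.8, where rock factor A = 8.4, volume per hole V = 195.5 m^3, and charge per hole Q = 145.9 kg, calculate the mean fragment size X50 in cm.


10.6158 cm

Compute V/Q:
V/Q = 195.5 / 145.9 = 1.339958876
Raise to the power 0.8:
(V/Q)^0.8 = 1.339958876^0.8 = 1.26378494
Multiply by A:
X50 = 8.4 * 1.26378494
= 10.6158 cm


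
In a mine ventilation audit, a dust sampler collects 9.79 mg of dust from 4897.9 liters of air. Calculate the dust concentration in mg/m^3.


1.9988 mg/m^3

Convert liters to m^3: 1 m^3 = 1000 L
Concentration = mass / volume * 1000
= 9.79 / 4897.9 * 1000
= 0.001998815819 * 1000
= 1.9988 mg/m^3


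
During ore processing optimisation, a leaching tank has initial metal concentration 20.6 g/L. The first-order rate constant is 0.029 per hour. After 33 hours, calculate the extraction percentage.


61.5957%

Compute the exponent:
-k * t = -0.029 * 33 = -0.957
Remaining concentration:
C = 20.6 * exp(-0.957)
= 20.6 * 0.3840432894
= 7.911291761 g/L
Extracted = 20.6 - 7.911291761 = 12.68870824 g/L
Extraction % = 12.68870824 / 20.6 * 100
= 61.5957%


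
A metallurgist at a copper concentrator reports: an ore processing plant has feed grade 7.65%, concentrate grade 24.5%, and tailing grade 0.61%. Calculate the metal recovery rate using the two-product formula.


94.3759%

Using the two-product formula:
R = 100 * c * (f - t) / (f * (c - t))
Numerator = 100 * 24.5 * (7.65 - 0.61)
= 100 * 24.5 * 7.04
= 17248.0
Denominator = 7.65 * (24.5 - 0.61)
= 7.65 * 23.89
= 182.7585
R = 17248.0 / 182.7585
= 94.3759%


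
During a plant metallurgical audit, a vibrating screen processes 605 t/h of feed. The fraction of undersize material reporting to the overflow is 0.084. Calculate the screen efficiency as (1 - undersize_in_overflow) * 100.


91.6%

Screen efficiency = (1 - fraction of undersize in overflow) * 100
= (1 - 0.084) * 100
= 0.916 * 100
= 91.6%


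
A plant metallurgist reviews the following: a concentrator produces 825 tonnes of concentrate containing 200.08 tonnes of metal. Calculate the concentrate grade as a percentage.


Grade = (metal in concentrate / concentrate mass) * 100
= (200.08 / 825) * 100
= 0.2425212121 * 100
= 24.2521%

24.2521%


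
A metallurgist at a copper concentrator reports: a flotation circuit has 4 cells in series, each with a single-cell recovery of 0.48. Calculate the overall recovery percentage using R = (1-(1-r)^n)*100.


Complement of single-cell recovery:
1 - r = 1 - 0.48 = 0.52
Raise to power n:
(1 - r)^4 = 0.52^4 = 0.07311616
Overall recovery:
R = (1 - 0.07311616) * 100
= 92.6884%

92.6884%


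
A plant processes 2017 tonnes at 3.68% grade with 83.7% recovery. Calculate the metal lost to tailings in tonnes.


Total metal in feed:
= 2017 * 3.68 / 100 = 74.2256 tonnes
Metal recovered:
= 74.2256 * 83.7 / 100 = 62.1268272 tonnes
Metal lost to tailings:
= 74.2256 - 62.1268272
= 12.0988 tonnes

12.0988 tonnes


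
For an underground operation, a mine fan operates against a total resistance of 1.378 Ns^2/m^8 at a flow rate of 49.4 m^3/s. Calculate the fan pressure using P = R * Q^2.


3362.8161 Pa

Compute Q^2:
Q^2 = 49.4^2 = 2440.36
Compute pressure:
P = R * Q^2 = 1.378 * 2440.36
= 3362.8161 Pa


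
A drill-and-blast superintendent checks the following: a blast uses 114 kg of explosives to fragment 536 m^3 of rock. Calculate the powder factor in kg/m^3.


Powder factor = explosive mass / rock volume
= 114 / 536
= 0.2127 kg/m^3

0.2127 kg/m^3


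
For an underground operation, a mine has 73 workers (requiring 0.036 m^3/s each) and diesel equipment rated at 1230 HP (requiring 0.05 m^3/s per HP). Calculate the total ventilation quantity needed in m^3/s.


Airflow for workers:
Q_people = 73 * 0.036 = 2.628 m^3/s
Airflow for diesel equipment:
Q_diesel = 1230 * 0.05 = 61.5 m^3/s
Total ventilation:
Q_total = 2.628 + 61.5
= 64.128 m^3/s

64.128 m^3/s


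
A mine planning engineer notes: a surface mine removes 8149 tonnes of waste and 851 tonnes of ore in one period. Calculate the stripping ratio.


9.5758

Stripping ratio = waste tonnage / ore tonnage
= 8149 / 851
= 9.5758


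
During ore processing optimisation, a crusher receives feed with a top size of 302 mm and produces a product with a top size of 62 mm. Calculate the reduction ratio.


4.871

Reduction ratio = feed size / product size
= 302 / 62
= 4.871


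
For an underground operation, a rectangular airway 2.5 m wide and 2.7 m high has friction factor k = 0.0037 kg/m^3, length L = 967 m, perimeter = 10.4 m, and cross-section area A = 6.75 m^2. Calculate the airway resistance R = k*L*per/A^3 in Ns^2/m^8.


Compute the numerator:
k * L * per = 0.0037 * 967 * 10.4
= 37.21016
Compute the denominator:
A^3 = 6.75^3 = 307.546875
Resistance:
R = 37.21016 / 307.546875
= 0.121 Ns^2/m^8

0.121 Ns^2/m^8


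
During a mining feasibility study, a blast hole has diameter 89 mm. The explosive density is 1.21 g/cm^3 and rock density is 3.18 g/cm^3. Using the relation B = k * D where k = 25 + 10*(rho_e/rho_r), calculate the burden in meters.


First, compute k:
rho_e / rho_r = 1.21 / 3.18 = 0.3805031447
k = 25 + 10 * 0.3805031447 = 28.80503145
Then, compute burden:
B = k * D / 1000 = 28.80503145 * 89 / 1000
= 2563.647799 / 1000
= 2.5636 m

2.5636 m


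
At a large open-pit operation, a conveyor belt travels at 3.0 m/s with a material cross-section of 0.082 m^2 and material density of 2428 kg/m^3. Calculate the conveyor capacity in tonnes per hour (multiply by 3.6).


2150.2368 t/h

Volumetric flow = speed * area
= 3.0 * 0.082 = 0.246 m^3/s
Mass flow = volumetric * density
= 0.246 * 2428 = 597.288 kg/s
Convert to t/h: multiply by 3.6
Capacity = 597.288 * 3.6
= 2150.2368 t/h


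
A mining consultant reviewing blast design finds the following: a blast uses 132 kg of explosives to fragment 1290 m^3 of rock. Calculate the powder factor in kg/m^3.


0.1023 kg/m^3

Powder factor = explosive mass / rock volume
= 132 / 1290
= 0.1023 kg/m^3


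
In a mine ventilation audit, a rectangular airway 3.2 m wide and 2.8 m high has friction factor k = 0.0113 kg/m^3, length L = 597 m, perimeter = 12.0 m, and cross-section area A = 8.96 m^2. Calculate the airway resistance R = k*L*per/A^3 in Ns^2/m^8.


0.1125 Ns^2/m^8

Compute the numerator:
k * L * per = 0.0113 * 597 * 12.0
= 80.9532
Compute the denominator:
A^3 = 8.96^3 = 719.323136
Resistance:
R = 80.9532 / 719.323136
= 0.1125 Ns^2/m^8


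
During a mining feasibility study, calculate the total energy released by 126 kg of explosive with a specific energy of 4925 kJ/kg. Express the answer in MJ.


Energy = mass * specific_energy / 1000
= 126 * 4925 / 1000
= 620550 / 1000
= 620.55 MJ

620.55 MJ


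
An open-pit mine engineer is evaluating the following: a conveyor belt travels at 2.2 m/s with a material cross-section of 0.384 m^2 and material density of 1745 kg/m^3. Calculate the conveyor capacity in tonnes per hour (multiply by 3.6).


Volumetric flow = speed * area
= 2.2 * 0.384 = 0.8448 m^3/s
Mass flow = volumetric * density
= 0.8448 * 1745 = 1474.176 kg/s
Convert to t/h: multiply by 3.6
Capacity = 1474.176 * 3.6
= 5307.0336 t/h

5307.0336 t/h


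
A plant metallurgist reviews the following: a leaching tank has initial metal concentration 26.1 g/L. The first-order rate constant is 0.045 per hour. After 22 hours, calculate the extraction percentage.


62.8423%

Compute the exponent:
-k * t = -0.045 * 22 = -0.99
Remaining concentration:
C = 26.1 * exp(-0.99)
= 26.1 * 0.371576691
= 9.698151636 g/L
Extracted = 26.1 - 9.698151636 = 16.40184836 g/L
Extraction % = 16.40184836 / 26.1 * 100
= 62.8423%


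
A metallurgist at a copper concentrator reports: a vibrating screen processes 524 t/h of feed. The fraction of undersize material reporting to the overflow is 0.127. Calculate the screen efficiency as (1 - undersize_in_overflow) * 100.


Screen efficiency = (1 - fraction of undersize in overflow) * 100
= (1 - 0.127) * 100
= 0.873 * 100
= 87.3%

87.3%


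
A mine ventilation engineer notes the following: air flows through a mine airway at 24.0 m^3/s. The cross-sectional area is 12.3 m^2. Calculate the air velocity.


Velocity = flow rate / cross-sectional area
= 24.0 / 12.3
= 1.9512 m/s

1.9512 m/s


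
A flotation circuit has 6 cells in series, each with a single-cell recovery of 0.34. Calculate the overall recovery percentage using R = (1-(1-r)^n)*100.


91.7346%

Complement of single-cell recovery:
1 - r = 1 - 0.34 = 0.66
Raise to power n:
(1 - r)^6 = 0.66^6 = 0.08265395002
Overall recovery:
R = (1 - 0.08265395002) * 100
= 91.7346%


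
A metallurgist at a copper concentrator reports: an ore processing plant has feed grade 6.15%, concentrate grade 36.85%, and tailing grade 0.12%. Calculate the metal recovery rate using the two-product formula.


Using the two-product formula:
R = 100 * c * (f - t) / (f * (c - t))
Numerator = 100 * 36.85 * (6.15 - 0.12)
= 100 * 36.85 * 6.03
= 22220.55
Denominator = 6.15 * (36.85 - 0.12)
= 6.15 * 36.73
= 225.8895
R = 22220.55 / 225.8895
= 98.3691%

98.3691%


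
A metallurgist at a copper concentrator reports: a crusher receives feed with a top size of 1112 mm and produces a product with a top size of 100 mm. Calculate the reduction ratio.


11.12

Reduction ratio = feed size / product size
= 1112 / 100
= 11.12


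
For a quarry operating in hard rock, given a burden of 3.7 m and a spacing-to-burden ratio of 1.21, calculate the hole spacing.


Spacing = burden * ratio
= 3.7 * 1.21
= 4.477 m

4.477 m


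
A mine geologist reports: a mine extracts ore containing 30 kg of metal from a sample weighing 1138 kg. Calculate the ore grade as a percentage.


Ore grade = (metal mass / ore mass) * 100
= (30 / 1138) * 100
= 0.02636203866 * 100
= 2.6362%

2.6362%


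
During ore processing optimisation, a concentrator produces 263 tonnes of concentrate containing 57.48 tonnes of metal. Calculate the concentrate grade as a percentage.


21.8555%

Grade = (metal in concentrate / concentrate mass) * 100
= (57.48 / 263) * 100
= 0.2185551331 * 100
= 21.8555%


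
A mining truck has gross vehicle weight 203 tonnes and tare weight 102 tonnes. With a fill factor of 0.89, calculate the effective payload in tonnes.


89.89 tonnes

Maximum payload = gross - tare
= 203 - 102 = 101 tonnes
Effective payload = max payload * fill factor
= 101 * 0.89
= 89.89 tonnes


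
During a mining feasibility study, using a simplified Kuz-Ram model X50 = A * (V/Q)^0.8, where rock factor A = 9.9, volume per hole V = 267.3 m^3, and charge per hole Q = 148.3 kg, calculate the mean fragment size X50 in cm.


15.8607 cm

Compute V/Q:
V/Q = 267.3 / 148.3 = 1.802427512
Raise to the power 0.8:
(V/Q)^0.8 = 1.802427512^0.8 = 1.602087553
Multiply by A:
X50 = 9.9 * 1.602087553
= 15.8607 cm


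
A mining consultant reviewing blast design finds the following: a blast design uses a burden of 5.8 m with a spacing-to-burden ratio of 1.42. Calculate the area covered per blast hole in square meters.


First, find the spacing:
Spacing = burden * ratio = 5.8 * 1.42
= 8.236 m
Then, calculate the area:
Area = burden * spacing = 5.8 * 8.236
= 47.7688 m^2

47.7688 m^2


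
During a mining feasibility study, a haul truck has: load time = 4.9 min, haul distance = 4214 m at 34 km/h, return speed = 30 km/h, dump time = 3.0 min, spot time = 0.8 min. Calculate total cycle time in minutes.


24.5645 min

Convert haul speed to m/min: 34 * 1000/60 = 566.6666667 m/min
Haul time = 4214 / 566.6666667 = 7.436470588 min
Convert return speed to m/min: 30 * 1000/60 = 500 m/min
Return time = 4214 / 500 = 8.428 min
Total cycle time:
= 4.9 + 7.436470588 + 3.0 + 8.428 + 0.8
= 24.5645 min


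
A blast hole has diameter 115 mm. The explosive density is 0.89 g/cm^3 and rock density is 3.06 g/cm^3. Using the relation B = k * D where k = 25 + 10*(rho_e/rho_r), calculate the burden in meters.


3.2095 m

First, compute k:
rho_e / rho_r = 0.89 / 3.06 = 0.2908496732
k = 25 + 10 * 0.2908496732 = 27.90849673
Then, compute burden:
B = k * D / 1000 = 27.90849673 * 115 / 1000
= 3209.477124 / 1000
= 3.2095 m


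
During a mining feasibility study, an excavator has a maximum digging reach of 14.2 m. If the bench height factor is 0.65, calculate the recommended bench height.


9.23 m

Bench height = reach * factor
= 14.2 * 0.65
= 9.23 m


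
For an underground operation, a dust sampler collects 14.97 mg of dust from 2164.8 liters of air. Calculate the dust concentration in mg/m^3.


Convert liters to m^3: 1 m^3 = 1000 L
Concentration = mass / volume * 1000
= 14.97 / 2164.8 * 1000
= 0.00691518847 * 1000
= 6.9152 mg/m^3

6.9152 mg/m^3


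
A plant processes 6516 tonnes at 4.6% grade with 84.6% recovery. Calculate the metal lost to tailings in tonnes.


Total metal in feed:
= 6516 * 4.6 / 100 = 299.736 tonnes
Metal recovered:
= 299.736 * 84.6 / 100 = 253.576656 tonnes
Metal lost to tailings:
= 299.736 - 253.576656
= 46.1593 tonnes

46.1593 tonnes


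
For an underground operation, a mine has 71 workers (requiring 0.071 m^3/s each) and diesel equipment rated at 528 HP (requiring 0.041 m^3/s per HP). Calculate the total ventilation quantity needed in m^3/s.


26.689 m^3/s

Airflow for workers:
Q_people = 71 * 0.071 = 5.041 m^3/s
Airflow for diesel equipment:
Q_diesel = 528 * 0.041 = 21.648 m^3/s
Total ventilation:
Q_total = 5.041 + 21.648
= 26.689 m^3/s


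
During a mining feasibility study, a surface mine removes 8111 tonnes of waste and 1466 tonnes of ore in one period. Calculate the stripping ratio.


5.5327

Stripping ratio = waste tonnage / ore tonnage
= 8111 / 1466
= 5.5327


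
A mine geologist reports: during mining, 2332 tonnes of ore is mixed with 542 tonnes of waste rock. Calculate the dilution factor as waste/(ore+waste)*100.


18.8587%

Total material = ore + waste
= 2332 + 542 = 2874 tonnes
Dilution = waste / total * 100
= 542 / 2874 * 100
= 0.1885873347 * 100
= 18.8587%


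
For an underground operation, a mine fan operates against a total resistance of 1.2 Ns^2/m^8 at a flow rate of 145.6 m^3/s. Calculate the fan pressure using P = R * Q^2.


Compute Q^2:
Q^2 = 145.6^2 = 21199.36
Compute pressure:
P = R * Q^2 = 1.2 * 21199.36
= 25439.232 Pa

25439.232 Pa


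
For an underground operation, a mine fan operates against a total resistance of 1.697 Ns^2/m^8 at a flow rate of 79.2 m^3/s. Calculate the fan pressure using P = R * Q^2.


Compute Q^2:
Q^2 = 79.2^2 = 6272.64
Compute pressure:
P = R * Q^2 = 1.697 * 6272.64
= 10644.6701 Pa

10644.6701 Pa


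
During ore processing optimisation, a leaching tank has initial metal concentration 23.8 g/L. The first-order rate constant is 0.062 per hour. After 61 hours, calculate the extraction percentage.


97.7223%

Compute the exponent:
-k * t = -0.062 * 61 = -3.782
Remaining concentration:
C = 23.8 * exp(-3.782)
= 23.8 * 0.02277709166
= 0.5420947814 g/L
Extracted = 23.8 - 0.5420947814 = 23.25790522 g/L
Extraction % = 23.25790522 / 23.8 * 100
= 97.7223%
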